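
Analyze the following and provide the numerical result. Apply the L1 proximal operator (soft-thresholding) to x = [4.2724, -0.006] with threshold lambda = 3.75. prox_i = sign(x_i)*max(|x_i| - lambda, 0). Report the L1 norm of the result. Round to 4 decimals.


Soft-thresholding with lambda = 3.75:
prox(4.2724) = sign(4.2724)*max(|4.2724| - 3.75, 0) = 0.5224
prox(-0.006) = sign(-0.006)*max(|-0.006| - 3.75, 0) = 0.0
prox(x) = [0.5224, 0.0]
||prox(x)||_1 = 0.5224 + 0.0 = 0.5224


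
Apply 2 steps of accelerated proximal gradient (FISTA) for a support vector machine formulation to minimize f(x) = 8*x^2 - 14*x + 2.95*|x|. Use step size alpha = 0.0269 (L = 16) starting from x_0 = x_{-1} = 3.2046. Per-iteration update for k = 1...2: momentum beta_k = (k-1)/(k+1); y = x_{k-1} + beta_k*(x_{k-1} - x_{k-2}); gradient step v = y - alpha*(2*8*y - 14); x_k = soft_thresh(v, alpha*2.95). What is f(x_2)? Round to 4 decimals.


FISTA on f(x) = 8*x^2 - 14*x + 2.95*|x|
L = 16, alpha = 0.0269
Iteration 1: beta = 0.0, y = 3.2046 + 0.0*(3.2046 - 3.2046) = 3.2046
  grad(y) = 37.2736, v = y - alpha*grad = 2.2019
  prox(v) = soft_thresh(2.2019, 0.0794) = 2.1226
Iteration 2: beta = 0.3333, y = 2.1226 + 0.3333*(2.1226 - 3.2046) = 1.7619
  grad(y) = 14.1906, v = y - alpha*grad = 1.3802
  prox(v) = soft_thresh(1.3802, 0.0794) = 1.3008
f(x_2) = 8*1.3008^2 - 14*1.3008 + 2.95*|1.3008| = -0.8369


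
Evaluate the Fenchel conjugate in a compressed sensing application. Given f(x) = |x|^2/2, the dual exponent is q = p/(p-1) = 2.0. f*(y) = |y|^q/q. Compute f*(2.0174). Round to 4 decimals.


The conjugate exponent q satisfies 1/p + 1/q = 1.
p = 2, so q = 2/(2 - 1) = 2.0
|y|^q = 2.0174^2.0 = 4.0699
f*(2.0174) = 4.0699 / 2.0 = 2.035


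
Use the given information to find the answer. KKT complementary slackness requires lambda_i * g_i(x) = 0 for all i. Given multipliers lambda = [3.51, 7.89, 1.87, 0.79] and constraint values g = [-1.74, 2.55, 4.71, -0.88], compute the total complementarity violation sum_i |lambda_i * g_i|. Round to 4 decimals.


KKT complementary slackness check:
lambda_1 * g_1 = 3.51 * -1.74 = -6.1074
lambda_2 * g_2 = 7.89 * 2.55 = 20.1195
lambda_3 * g_3 = 1.87 * 4.71 = 8.8077
lambda_4 * g_4 = 0.79 * -0.88 = -0.6952
Total violation = 6.1074 + 20.1195 + 8.8077 + 0.6952 = 35.7298


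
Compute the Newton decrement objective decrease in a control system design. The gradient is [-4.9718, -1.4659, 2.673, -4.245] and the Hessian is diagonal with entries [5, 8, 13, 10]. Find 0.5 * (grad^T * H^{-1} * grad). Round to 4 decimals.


Step 1: H is diagonal, so H^(-1) * g = [-0.9944, -0.1832, 0.2056, -0.4245].
Step 2: g^T H^(-1) g = sum_i g_i^2 / H_ii
  = (-4.9718)^2/5 + (-1.4659)^2/8 + (2.673)^2/13 + (-4.245)^2/10
  = 4.9438 + 0.2686 + 0.5496 + 1.802 = 7.564
Step 3: Objective decrease = 0.5 * g^T H^(-1) g = 3.782


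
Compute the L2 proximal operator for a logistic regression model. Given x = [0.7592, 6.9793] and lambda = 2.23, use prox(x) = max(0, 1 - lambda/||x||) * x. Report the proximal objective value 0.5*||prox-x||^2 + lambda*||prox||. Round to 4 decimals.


Step 1: Compute ||x||.
||x|| = 7.0205
Step 2: Compute scaling factor.
scale = max(0, 1 - 2.23/7.0205) = 0.6824
Step 3: prox(x) = [0.518, 4.7624]
||prox(x)|| = 4.7905
Step 4: Proximal objective.
0.5*||prox-x||^2 = 2.4865
lambda*||prox|| = 10.6828
Total = 13.1692


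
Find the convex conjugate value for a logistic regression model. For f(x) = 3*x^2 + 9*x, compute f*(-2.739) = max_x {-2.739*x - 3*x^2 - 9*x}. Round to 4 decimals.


f*(y) = sup_x {y*x - a*x^2 - b*x} = sup_x {(y-b)*x - a*x^2}
FOC: (y - b) - 2a*x = 0 => x* = (y - b)/(2a)
x* = (-2.739 - 9)/(2*3) = -1.9565
f*(-2.739) = (y-b)^2/(4a) = (-2.739 - 9)^2/(4*3)
= 137.8041/12 = 11.4837


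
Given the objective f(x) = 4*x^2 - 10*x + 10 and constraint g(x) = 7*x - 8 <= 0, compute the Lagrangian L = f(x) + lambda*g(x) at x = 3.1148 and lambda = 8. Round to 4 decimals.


Step 1: Evaluate f(x).
f(3.1148) = 4*3.1148^2 - 10*3.1148 + 10 = 17.6599
Step 2: Evaluate g(x).
g(3.1148) = 7*3.1148 - 8 = 13.8036
Step 3: Compute Lagrangian.
L = 17.6599 + 8*13.8036 = 128.0887


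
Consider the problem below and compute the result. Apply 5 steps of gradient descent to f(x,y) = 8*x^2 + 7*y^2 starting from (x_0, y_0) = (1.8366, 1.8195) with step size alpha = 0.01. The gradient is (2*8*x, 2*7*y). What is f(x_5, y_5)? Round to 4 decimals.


Gradient descent on f(x,y) = 8*x^2 + 7*y^2.
Starting point: (1.8366, 1.8195), alpha = 0.01
Step 1: grad_x = 2*8*1.8366 = 29.3856, grad_y = 2*7*1.8195 = 25.473
  x_1 = 1.8366 - 0.01*29.3856 = 1.5427
  y_1 = 1.8195 - 0.01*25.473 = 1.5648
Step 2: grad_x = 2*8*1.5427 = 24.6839, grad_y = 2*7*1.5648 = 21.9068
  x_2 = 1.5427 - 0.01*24.6839 = 1.2959
  y_2 = 1.5648 - 0.01*21.9068 = 1.3457
Step 3: grad_x = 2*8*1.2959 = 20.7345, grad_y = 2*7*1.3457 = 18.8398
  x_3 = 1.2959 - 0.01*20.7345 = 1.0886
  y_3 = 1.3457 - 0.01*18.8398 = 1.1573
Step 4: grad_x = 2*8*1.0886 = 17.417, grad_y = 2*7*1.1573 = 16.2023
  x_4 = 1.0886 - 0.01*17.417 = 0.9144
  y_4 = 1.1573 - 0.01*16.2023 = 0.9953
Step 5: grad_x = 2*8*0.9144 = 14.6302, grad_y = 2*7*0.9953 = 13.9339
  x_5 = 0.9144 - 0.01*14.6302 = 0.7681
  y_5 = 0.9953 - 0.01*13.9339 = 0.8559
f(0.7681, 0.8559) = 8*0.7681^2 + 7*0.8559^2 = 9.8481


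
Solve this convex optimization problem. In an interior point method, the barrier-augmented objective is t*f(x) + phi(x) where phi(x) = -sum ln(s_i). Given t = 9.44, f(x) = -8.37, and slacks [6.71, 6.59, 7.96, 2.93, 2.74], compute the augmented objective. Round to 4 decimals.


Step 1: Compute log-barrier.
ln values: [1.9036, 1.8856, 2.0744, 1.075, 1.008]
phi = -(1.9036 + 1.8856 + 2.0744 + 1.075 + 1.008) = -7.9465
Step 2: Compute augmented objective.
t*f(x) = 9.44*-8.37 = -79.0128
Total = -79.0128 - 7.9465 = -86.9593


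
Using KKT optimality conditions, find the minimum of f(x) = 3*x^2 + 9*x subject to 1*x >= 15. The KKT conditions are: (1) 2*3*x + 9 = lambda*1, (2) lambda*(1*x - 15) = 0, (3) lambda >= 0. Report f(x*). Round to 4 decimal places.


Step 1: Try lambda = 0 (constraint inactive).
x_unc = -9/(2*3) = -1.5
Check: 1*-1.5 = -1.5 < 15 -- violated!
Step 2: Constraint must be active: 1*x = 15
x* = 15/1 = 15.0
lambda = (2*3*15.0 + 9)/1 = 99.0
Step 3: Compute optimal value.
f(x*) = 3*15.0^2 + 9*15.0 = 810.0


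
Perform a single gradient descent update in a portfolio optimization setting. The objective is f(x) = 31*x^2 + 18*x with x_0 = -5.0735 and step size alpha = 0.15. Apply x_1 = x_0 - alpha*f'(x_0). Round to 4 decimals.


We compute the gradient at x_0 and apply the update.
f'(x) = 62*x + 18
f'(-5.0735) = 62*-5.0735 + 18 = -296.557
x_1 = -5.0735 - 0.15*-296.557 = 39.4101


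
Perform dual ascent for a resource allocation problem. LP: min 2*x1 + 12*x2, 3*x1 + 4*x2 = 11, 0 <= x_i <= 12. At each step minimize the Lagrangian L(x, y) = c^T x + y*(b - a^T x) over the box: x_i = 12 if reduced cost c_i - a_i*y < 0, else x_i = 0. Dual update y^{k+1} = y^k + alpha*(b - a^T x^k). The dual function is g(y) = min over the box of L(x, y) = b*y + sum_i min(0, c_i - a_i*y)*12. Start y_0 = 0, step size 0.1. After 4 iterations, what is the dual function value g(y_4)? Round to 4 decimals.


Dual ascent for LP: min 2*x1 + 12*x2, 3*x1 + 4*x2 = 11, 0 <= x_i <= 12
Step 1: y^k = 0.0, reduced costs: (2.0, 12.0)
  x^k = (0.0, 0.0), subgradient = b - a^T x = 11.0
  y^{k+1} = 0.0 + 0.1*11.0 = 1.1
Step 2: y^k = 1.1, reduced costs: (-1.3, 7.6)
  x^k = (12.0, 0.0), subgradient = b - a^T x = -25.0
  y^{k+1} = 1.1 + 0.1*-25.0 = -1.4
Step 3: y^k = -1.4, reduced costs: (6.2, 17.6)
  x^k = (0.0, 0.0), subgradient = b - a^T x = 11.0
  y^{k+1} = -1.4 + 0.1*11.0 = -0.3
Step 4: y^k = -0.3, reduced costs: (2.9, 13.2)
  x^k = (0.0, 0.0), subgradient = b - a^T x = 11.0
  y^{k+1} = -0.3 + 0.1*11.0 = 0.8
Dual objective at y_4 = 0.8: reduced costs (-0.4, 8.8), box minimizer x = (12.0, 0.0)
g(y_4) = b*y + (c1 - a1*y)*x1 + (c2 - a2*y)*x2 = 11*0.8 + (-0.4)*12.0 + 8.8*0.0 = 8.8 - 4.8 + 0.0 = 4.0


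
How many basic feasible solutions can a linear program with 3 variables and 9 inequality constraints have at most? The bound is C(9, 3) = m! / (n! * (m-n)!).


Each vertex corresponds to some choice of n active constraints out of m, so the number of vertices is at most C(m, n) = m! / (n!(m-n)!).
m = 9, n = 3
Numerator: 9 * 8 * 7
Denominator: 3! = 6
C(9, 3) = 84


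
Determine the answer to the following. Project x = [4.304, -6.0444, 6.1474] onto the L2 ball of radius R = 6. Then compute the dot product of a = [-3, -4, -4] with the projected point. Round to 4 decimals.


Step 1: Compute ||x|| (intermediates to 6 decimals).
||x|| = sqrt(4.304^2 + (-6.0444)^2 + 6.1474^2) = 9.635856
Step 2: Project.
Since ||x|| > R, scale = R/||x|| = 6/9.635856 = 0.622674, proj(x) = scale * x
proj(x) = [2.679989, -3.763691, 3.827826]
Step 3: Dot product.
a^T * proj(x) = -3*2.679989 - 4*(-3.763691) - 4*3.827826 = -8.2965


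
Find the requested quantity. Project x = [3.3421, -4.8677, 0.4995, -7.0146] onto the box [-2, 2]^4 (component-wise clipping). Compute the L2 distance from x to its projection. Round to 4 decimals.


Project each component onto [-2, 2].
clip(3.3421) = 2.0, clip(-4.8677) = -2.0, clip(0.4995) = 0.4995, clip(-7.0146) = -2.0
Projection = [2.0, -2.0, 0.4995, -2.0]
Squared diffs: [1.8012, 8.2237, 0.0, 25.1462]
Distance = sqrt(35.1711) = 5.9305


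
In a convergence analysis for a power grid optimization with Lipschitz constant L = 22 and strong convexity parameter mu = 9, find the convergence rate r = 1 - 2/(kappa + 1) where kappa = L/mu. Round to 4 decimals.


Step 1: Compute the condition number.
kappa = L/mu = 22/9 = 2.4444
Step 2: Compute the convergence rate.
r = 1 - 2/(kappa + 1) = 1 - 2*mu/(L + mu) = (L - mu)/(L + mu) = 13/31 = 0.4194


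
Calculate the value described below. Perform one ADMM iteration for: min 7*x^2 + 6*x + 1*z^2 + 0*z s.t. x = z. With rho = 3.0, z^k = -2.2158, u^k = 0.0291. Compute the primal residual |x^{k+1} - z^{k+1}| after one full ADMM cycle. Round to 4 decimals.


ADMM iteration with rho = 3.0, z^k = -2.2158, u^k = 0.0291
Step 1: x-update.
Minimize 7*x^2 + 6*x + (3.0/2)*(x + 2.2158 + 0.0291)^2
FOC: (2*7 + 3.0)*x = -6 + 3.0*(-2.2158 - 0.0291)
x^{k+1} = -0.7491
Step 2: z-update.
Minimize 1*z^2 + 0*z + (3.0/2)*(-0.7491 - z + 0.0291)^2
FOC: (2*1 + 3.0)*z = 0 + 3.0*(-0.7491 + 0.0291)
z^{k+1} = -0.432
Step 3: u-update.
u^{k+1} = 0.0291 - 0.7491 + 0.432 = -0.288
Step 4: Primal residual = |-0.7491 + 0.432| = 0.3171


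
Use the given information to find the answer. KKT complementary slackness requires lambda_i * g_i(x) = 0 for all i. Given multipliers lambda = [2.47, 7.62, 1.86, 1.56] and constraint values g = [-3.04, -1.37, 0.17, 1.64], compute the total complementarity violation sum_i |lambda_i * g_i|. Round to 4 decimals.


KKT complementary slackness check:
lambda_1 * g_1 = 2.47 * -3.04 = -7.5088
lambda_2 * g_2 = 7.62 * -1.37 = -10.4394
lambda_3 * g_3 = 1.86 * 0.17 = 0.3162
lambda_4 * g_4 = 1.56 * 1.64 = 2.5584
Total violation = 7.5088 + 10.4394 + 0.3162 + 2.5584 = 20.8228


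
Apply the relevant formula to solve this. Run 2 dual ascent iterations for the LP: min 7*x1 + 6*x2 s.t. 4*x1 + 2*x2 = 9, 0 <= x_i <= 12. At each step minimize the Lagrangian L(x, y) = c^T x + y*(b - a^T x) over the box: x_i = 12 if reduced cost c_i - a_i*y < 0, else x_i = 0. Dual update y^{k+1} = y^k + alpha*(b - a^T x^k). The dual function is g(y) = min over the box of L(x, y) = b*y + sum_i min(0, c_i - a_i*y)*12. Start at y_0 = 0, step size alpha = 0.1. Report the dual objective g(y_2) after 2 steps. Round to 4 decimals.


Dual ascent for LP: min 7*x1 + 6*x2, 4*x1 + 2*x2 = 9, 0 <= x_i <= 12
Step 1: y^k = 0.0, reduced costs: (7.0, 6.0)
  x^k = (0.0, 0.0), subgradient = b - a^T x = 9.0
  y^{k+1} = 0.0 + 0.1*9.0 = 0.9
Step 2: y^k = 0.9, reduced costs: (3.4, 4.2)
  x^k = (0.0, 0.0), subgradient = b - a^T x = 9.0
  y^{k+1} = 0.9 + 0.1*9.0 = 1.8
Dual objective at y_2 = 1.8: reduced costs (-0.2, 2.4), box minimizer x = (12.0, 0.0)
g(y_2) = b*y + (c1 - a1*y)*x1 + (c2 - a2*y)*x2 = 9*1.8 + (-0.2)*12.0 + 2.4*0.0 = 16.2 - 2.4 + 0.0 = 13.8


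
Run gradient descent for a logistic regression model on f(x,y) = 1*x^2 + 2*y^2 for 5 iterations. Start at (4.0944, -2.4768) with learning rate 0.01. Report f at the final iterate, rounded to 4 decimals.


Gradient descent on f(x,y) = 1*x^2 + 2*y^2.
Starting point: (4.0944, -2.4768), alpha = 0.01
Step 1: grad_x = 2*1*4.0944 = 8.1888, grad_y = 2*2*-2.4768 = -9.9072
  x_1 = 4.0944 - 0.01*8.1888 = 4.0125
  y_1 = -2.4768 - 0.01*-9.9072 = -2.3777
Step 2: grad_x = 2*1*4.0125 = 8.025, grad_y = 2*2*-2.3777 = -9.5109
  x_2 = 4.0125 - 0.01*8.025 = 3.9323
  y_2 = -2.3777 - 0.01*-9.5109 = -2.2826
Step 3: grad_x = 2*1*3.9323 = 7.8645, grad_y = 2*2*-2.2826 = -9.1305
  x_3 = 3.9323 - 0.01*7.8645 = 3.8536
  y_3 = -2.2826 - 0.01*-9.1305 = -2.1913
Step 4: grad_x = 2*1*3.8536 = 7.7072, grad_y = 2*2*-2.1913 = -8.7653
  x_4 = 3.8536 - 0.01*7.7072 = 3.7765
  y_4 = -2.1913 - 0.01*-8.7653 = -2.1037
Step 5: grad_x = 2*1*3.7765 = 7.5531, grad_y = 2*2*-2.1037 = -8.4146
  x_5 = 3.7765 - 0.01*7.5531 = 3.701
  y_5 = -2.1037 - 0.01*-8.4146 = -2.0195
f(3.701, -2.0195) = 1*3.701^2 + 2*(-2.0195)^2 = 21.8544


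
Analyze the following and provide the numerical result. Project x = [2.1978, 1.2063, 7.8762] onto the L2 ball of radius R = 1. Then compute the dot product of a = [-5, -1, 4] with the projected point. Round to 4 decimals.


Step 1: Compute ||x|| (intermediates to 6 decimals).
||x|| = sqrt(2.1978^2 + 1.2063^2 + 7.8762^2) = 8.265592
Step 2: Project.
Since ||x|| > R, scale = R/||x|| = 1/8.265592 = 0.120983, proj(x) = scale * x
proj(x) = [0.265896, 0.145942, 0.952886]
Step 3: Dot product.
a^T * proj(x) = -5*0.265896 - 1*0.145942 + 4*0.952886 = 2.3361


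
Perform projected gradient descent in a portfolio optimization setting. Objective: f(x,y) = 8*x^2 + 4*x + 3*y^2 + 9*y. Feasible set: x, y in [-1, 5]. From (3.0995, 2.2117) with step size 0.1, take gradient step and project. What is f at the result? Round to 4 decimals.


Step 1: Compute gradient at (3.0995, 2.2117).
grad_x = 2*8*3.0995 + 4 = 53.592
grad_y = 2*3*2.2117 + 9 = 22.2702
Step 2: Gradient step.
x_raw = 3.0995 - 0.1*53.592 = -2.2597
y_raw = 2.2117 - 0.1*22.2702 = -0.0153
Step 3: Project onto [-1, 5].
x_proj = clip(-2.2597) = -1.0
y_proj = clip(-0.0153) = -0.0153
Step 4: Evaluate f.
f(-1.0, -0.0153) = 3.8628


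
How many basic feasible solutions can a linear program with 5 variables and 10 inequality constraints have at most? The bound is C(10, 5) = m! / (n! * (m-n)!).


Each vertex corresponds to some choice of n active constraints out of m, so the number of vertices is at most C(m, n) = m! / (n!(m-n)!).
m = 10, n = 5
Numerator: 10 * 9 * 8 * 7 * 6
Denominator: 5! = 120
C(10, 5) = 252


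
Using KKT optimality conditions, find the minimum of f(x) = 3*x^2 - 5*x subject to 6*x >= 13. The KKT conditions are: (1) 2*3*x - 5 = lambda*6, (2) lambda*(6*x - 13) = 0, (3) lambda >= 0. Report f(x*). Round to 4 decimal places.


Step 1: Try lambda = 0 (constraint inactive).
x_unc = 5/(2*3) = 0.8333
Check: 6*0.8333 = 4.9998 < 13 -- violated!
Step 2: Constraint must be active: 6*x = 13
x* = 13/6 = 2.1667 (rounded; the exact value 13/6 is used below)
lambda = (2*3*(13/6) - 5)/6 = 1.3333
Step 3: Compute optimal value.
f(x*) = 3*(13/6)^2 - 5*(13/6) = 3.25


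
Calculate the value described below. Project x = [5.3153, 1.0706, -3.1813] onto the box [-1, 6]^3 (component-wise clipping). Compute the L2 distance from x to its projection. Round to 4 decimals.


Project each component onto [-1, 6].
clip(5.3153) = 5.3153, clip(1.0706) = 1.0706, clip(-3.1813) = -1.0
Projection = [5.3153, 1.0706, -1.0]
Squared diffs: [0.0, 0.0, 4.7581]
Distance = sqrt(4.7581) = 2.1813


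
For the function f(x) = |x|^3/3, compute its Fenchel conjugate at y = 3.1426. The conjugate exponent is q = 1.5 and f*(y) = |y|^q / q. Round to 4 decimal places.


The conjugate exponent q satisfies 1/p + 1/q = 1.
p = 3, so q = 3/(3 - 1) = 1.5
|y|^q = 3.1426^1.5 = 5.571
f*(3.1426) = 5.571 / 1.5 = 3.714


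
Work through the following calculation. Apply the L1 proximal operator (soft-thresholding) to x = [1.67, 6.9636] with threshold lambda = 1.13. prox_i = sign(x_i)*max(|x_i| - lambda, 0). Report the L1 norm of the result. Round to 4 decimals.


Soft-thresholding with lambda = 1.13:
prox(1.67) = sign(1.67)*max(|1.67| - 1.13, 0) = 0.54
prox(6.9636) = sign(6.9636)*max(|6.9636| - 1.13, 0) = 5.8336
prox(x) = [0.54, 5.8336]
||prox(x)||_1 = 0.54 + 5.8336 = 6.3736


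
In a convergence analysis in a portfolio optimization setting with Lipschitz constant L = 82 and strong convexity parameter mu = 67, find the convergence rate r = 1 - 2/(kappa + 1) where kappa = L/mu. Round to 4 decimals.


Step 1: Compute the condition number.
kappa = L/mu = 82/67 = 1.2239
Step 2: Compute the convergence rate.
r = 1 - 2/(kappa + 1) = 1 - 2*mu/(L + mu) = (L - mu)/(L + mu) = 15/149 = 0.1007


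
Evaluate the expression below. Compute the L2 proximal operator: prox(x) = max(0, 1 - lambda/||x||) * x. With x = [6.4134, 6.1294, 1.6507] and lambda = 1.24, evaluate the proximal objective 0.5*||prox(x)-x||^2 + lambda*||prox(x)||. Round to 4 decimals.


Step 1: Compute ||x||.
||x|| = 9.0236
Step 2: Compute scaling factor.
scale = max(0, 1 - 1.24/9.0236) = 0.8626
Step 3: prox(x) = [5.5321, 5.2871, 1.4239]
||prox(x)|| = 7.7836
Step 4: Proximal objective.
0.5*||prox-x||^2 = 0.7688
lambda*||prox|| = 9.6517
Total = 10.4205


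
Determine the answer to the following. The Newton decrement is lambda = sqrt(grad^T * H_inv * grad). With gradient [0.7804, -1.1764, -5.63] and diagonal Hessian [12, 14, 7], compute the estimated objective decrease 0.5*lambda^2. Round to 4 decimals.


Step 1: H is diagonal, so H^(-1) * g = [0.065, -0.084, -0.8043].
Step 2: g^T H^(-1) g = sum_i g_i^2 / H_ii
  = (0.7804)^2/12 + (-1.1764)^2/14 + (-5.63)^2/7
  = 0.0508 + 0.0989 + 4.5281 = 4.6777
Step 3: Objective decrease = 0.5 * g^T H^(-1) g = 2.3389


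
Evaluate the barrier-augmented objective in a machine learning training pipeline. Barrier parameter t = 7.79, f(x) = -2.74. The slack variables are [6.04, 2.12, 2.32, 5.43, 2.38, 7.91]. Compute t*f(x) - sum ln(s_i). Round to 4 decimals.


Step 1: Compute log-barrier.
ln values: [1.7984, 0.7514, 0.8416, 1.6919, 0.8671, 2.0681]
phi = -(1.7984 + 0.7514 + 0.8416 + 1.6919 + 0.8671 + 2.0681) = -8.0186
Step 2: Compute augmented objective.
t*f(x) = 7.79*-2.74 = -21.3446
Total = -21.3446 - 8.0186 = -29.3632


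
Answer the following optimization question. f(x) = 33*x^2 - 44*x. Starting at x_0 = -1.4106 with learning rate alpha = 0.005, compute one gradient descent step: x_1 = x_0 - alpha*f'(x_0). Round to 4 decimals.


We compute the gradient at x_0 and apply the update.
f'(x) = 66*x - 44
f'(-1.4106) = 66*-1.4106 - 44 = -137.0996
x_1 = -1.4106 - 0.005*-137.0996 = -0.7251


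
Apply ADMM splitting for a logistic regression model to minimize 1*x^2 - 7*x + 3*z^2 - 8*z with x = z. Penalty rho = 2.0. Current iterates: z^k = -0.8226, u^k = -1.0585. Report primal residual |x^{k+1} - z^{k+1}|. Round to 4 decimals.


ADMM iteration with rho = 2.0, z^k = -0.8226, u^k = -1.0585
Step 1: x-update.
Minimize 1*x^2 - 7*x + (2.0/2)*(x + 0.8226 - 1.0585)^2
FOC: (2*1 + 2.0)*x = 7 + 2.0*(-0.8226 + 1.0585)
x^{k+1} = 1.868
Step 2: z-update.
Minimize 3*z^2 - 8*z + (2.0/2)*(1.868 - z - 1.0585)^2
FOC: (2*3 + 2.0)*z = 8 + 2.0*(1.868 - 1.0585)
z^{k+1} = 1.2024
Step 3: u-update.
u^{k+1} = -1.0585 + 1.868 - 1.2024 = -0.3929
Step 4: Primal residual = |1.868 - 1.2024| = 0.6656


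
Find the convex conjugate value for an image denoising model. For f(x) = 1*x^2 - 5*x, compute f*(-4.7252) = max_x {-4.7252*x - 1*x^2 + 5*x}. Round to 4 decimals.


f*(y) = sup_x {y*x - a*x^2 - b*x} = sup_x {(y-b)*x - a*x^2}
FOC: (y - b) - 2a*x = 0 => x* = (y - b)/(2a)
x* = (-4.7252 + 5)/(2*1) = 0.1374
f*(-4.7252) = (y-b)^2/(4a) = (-4.7252 + 5)^2/(4*1)
= 0.0755/4 = 0.0189


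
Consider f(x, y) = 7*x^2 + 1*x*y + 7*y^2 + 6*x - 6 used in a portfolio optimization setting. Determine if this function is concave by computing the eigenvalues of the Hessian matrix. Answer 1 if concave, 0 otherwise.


The Hessian of f(x,y) = 7*x^2 + 1*x*y + 7*y^2 + 6*x - 6 is:
H = [[14, 1], [1, 14]]
Trace = 14 + 14 = 28
Determinant = 14*14 - (1)^2 = 195
Discriminant = (28)^2 - 4*195 = 4.0
Eigenvalues: lambda_1 = 13.0, lambda_2 = 15.0
The function is not concave.

0


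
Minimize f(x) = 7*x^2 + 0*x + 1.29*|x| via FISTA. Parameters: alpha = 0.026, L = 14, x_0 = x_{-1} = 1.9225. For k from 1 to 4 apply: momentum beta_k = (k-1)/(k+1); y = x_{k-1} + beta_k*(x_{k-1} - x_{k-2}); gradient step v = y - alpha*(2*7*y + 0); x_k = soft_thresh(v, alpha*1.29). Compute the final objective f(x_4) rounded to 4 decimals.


FISTA on f(x) = 7*x^2 + 0*x + 1.29*|x|
L = 14, alpha = 0.026
Iteration 1: beta = 0.0, y = 1.9225 + 0.0*(1.9225 - 1.9225) = 1.9225
  grad(y) = 26.915, v = y - alpha*grad = 1.2227
  prox(v) = soft_thresh(1.2227, 0.0335) = 1.1892
Iteration 2: beta = 0.3333, y = 1.1892 + 0.3333*(1.1892 - 1.9225) = 0.9447
  grad(y) = 13.2262, v = y - alpha*grad = 0.6008
  prox(v) = soft_thresh(0.6008, 0.0335) = 0.5673
Iteration 3: beta = 0.5, y = 0.5673 + 0.5*(0.5673 - 1.1892) = 0.2564
  grad(y) = 3.5892, v = y - alpha*grad = 0.1631
  prox(v) = soft_thresh(0.1631, 0.0335) = 0.1295
Iteration 4: beta = 0.6, y = 0.1295 + 0.6*(0.1295 - 0.5673) = -0.1332
  grad(y) = -1.8643, v = y - alpha*grad = -0.0847
  prox(v) = soft_thresh(-0.0847, 0.0335) = -0.0512
f(x_4) = 7*(-0.0512)^2 + 0*(-0.0512) + 1.29*|-0.0512| = 0.0843


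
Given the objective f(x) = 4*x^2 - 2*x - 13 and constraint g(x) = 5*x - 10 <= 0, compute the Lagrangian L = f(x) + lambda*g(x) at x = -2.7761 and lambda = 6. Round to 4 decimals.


Step 1: Evaluate f(x).
f(-2.7761) = 4*(-2.7761)^2 - 2*(-2.7761) - 13 = 23.3791
Step 2: Evaluate g(x).
g(-2.7761) = 5*-2.7761 - 10 = -23.8805
Step 3: Compute Lagrangian.
L = 23.3791 + 6*-23.8805 = -119.9039


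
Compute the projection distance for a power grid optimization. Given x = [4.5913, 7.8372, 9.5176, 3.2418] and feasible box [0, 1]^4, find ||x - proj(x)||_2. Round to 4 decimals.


Project each component onto [0, 1].
clip(4.5913) = 1.0, clip(7.8372) = 1.0, clip(9.5176) = 1.0, clip(3.2418) = 1.0
Projection = [1.0, 1.0, 1.0, 1.0]
Squared diffs: [12.8974, 46.7473, 72.5495, 5.0257]
Distance = sqrt(137.2199) = 11.7141


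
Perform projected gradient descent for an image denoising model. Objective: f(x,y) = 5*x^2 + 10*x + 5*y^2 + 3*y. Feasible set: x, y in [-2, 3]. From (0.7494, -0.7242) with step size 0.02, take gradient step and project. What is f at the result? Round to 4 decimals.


Step 1: Compute gradient at (0.7494, -0.7242).
grad_x = 2*5*0.7494 + 10 = 17.494
grad_y = 2*5*-0.7242 + 3 = -4.242
Step 2: Gradient step.
x_raw = 0.7494 - 0.02*17.494 = 0.3995
y_raw = -0.7242 - 0.02*-4.242 = -0.6394
Step 3: Project onto [-2, 3].
x_proj = clip(0.3995) = 0.3995
y_proj = clip(-0.6394) = -0.6394
Step 4: Evaluate f.
f(0.3995, -0.6394) = 4.9191


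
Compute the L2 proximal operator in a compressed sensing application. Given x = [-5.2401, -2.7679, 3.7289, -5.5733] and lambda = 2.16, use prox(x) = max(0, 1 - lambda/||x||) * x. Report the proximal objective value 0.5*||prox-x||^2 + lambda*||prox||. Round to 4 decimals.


Step 1: Compute ||x||.
||x|| = 8.9491
Step 2: Compute scaling factor.
scale = max(0, 1 - 2.16/8.9491) = 0.7586
Step 3: prox(x) = [-3.9753, -2.0998, 2.8289, -4.2281]
||prox(x)|| = 6.7891
Step 4: Proximal objective.
0.5*||prox-x||^2 = 2.3328
lambda*||prox|| = 14.6645
Total = 16.9972


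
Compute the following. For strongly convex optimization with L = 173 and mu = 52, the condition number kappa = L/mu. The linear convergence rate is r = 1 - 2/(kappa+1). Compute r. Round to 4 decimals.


Step 1: Compute the condition number.
kappa = L/mu = 173/52 = 3.3269
Step 2: Compute the convergence rate.
r = 1 - 2/(kappa + 1) = 1 - 2*mu/(L + mu) = (L - mu)/(L + mu) = 121/225 = 0.5378


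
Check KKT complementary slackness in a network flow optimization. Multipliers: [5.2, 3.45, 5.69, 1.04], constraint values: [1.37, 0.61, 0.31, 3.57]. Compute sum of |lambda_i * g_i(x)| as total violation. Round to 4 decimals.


KKT complementary slackness check:
lambda_1 * g_1 = 5.2 * 1.37 = 7.124
lambda_2 * g_2 = 3.45 * 0.61 = 2.1045
lambda_3 * g_3 = 5.69 * 0.31 = 1.7639
lambda_4 * g_4 = 1.04 * 3.57 = 3.7128
Total violation = 7.124 + 2.1045 + 1.7639 + 3.7128 = 14.7052


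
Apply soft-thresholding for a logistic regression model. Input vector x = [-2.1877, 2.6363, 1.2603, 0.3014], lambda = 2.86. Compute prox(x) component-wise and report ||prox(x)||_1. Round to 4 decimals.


Soft-thresholding with lambda = 2.86:
prox(-2.1877) = sign(-2.1877)*max(|-2.1877| - 2.86, 0) = 0.0
prox(2.6363) = sign(2.6363)*max(|2.6363| - 2.86, 0) = 0.0
prox(1.2603) = sign(1.2603)*max(|1.2603| - 2.86, 0) = 0.0
prox(0.3014) = sign(0.3014)*max(|0.3014| - 2.86, 0) = 0.0
prox(x) = [0.0, 0.0, 0.0, 0.0]
||prox(x)||_1 = 0.0 + 0.0 + 0.0 + 0.0 = 0.0


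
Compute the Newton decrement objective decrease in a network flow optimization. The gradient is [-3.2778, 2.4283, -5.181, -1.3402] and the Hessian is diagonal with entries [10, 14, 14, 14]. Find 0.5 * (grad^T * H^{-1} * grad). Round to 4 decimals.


Step 1: H is diagonal, so H^(-1) * g = [-0.3278, 0.1735, -0.3701, -0.0957].
Step 2: g^T H^(-1) g = sum_i g_i^2 / H_ii
  = (-3.2778)^2/10 + (2.4283)^2/14 + (-5.181)^2/14 + (-1.3402)^2/14
  = 1.0744 + 0.4212 + 1.9173 + 0.1283 = 3.5412
Step 3: Objective decrease = 0.5 * g^T H^(-1) g = 1.7706


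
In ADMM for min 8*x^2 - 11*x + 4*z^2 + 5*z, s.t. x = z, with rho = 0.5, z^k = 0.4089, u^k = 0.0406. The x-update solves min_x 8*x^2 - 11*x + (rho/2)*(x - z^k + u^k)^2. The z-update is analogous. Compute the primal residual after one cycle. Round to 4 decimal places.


ADMM iteration with rho = 0.5, z^k = 0.4089, u^k = 0.0406
Step 1: x-update.
Minimize 8*x^2 - 11*x + (0.5/2)*(x - 0.4089 + 0.0406)^2
FOC: (2*8 + 0.5)*x = 11 + 0.5*(0.4089 - 0.0406)
x^{k+1} = 0.6778
Step 2: z-update.
Minimize 4*z^2 + 5*z + (0.5/2)*(0.6778 - z + 0.0406)^2
FOC: (2*4 + 0.5)*z = -5 + 0.5*(0.6778 + 0.0406)
z^{k+1} = -0.546
Step 3: u-update.
u^{k+1} = 0.0406 + 0.6778 + 0.546 = 1.2644
Step 4: Primal residual = |0.6778 + 0.546| = 1.2238


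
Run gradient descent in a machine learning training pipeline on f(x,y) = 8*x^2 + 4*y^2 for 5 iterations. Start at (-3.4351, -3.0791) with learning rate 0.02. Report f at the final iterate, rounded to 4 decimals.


Gradient descent on f(x,y) = 8*x^2 + 4*y^2.
Starting point: (-3.4351, -3.0791), alpha = 0.02
Step 1: grad_x = 2*8*-3.4351 = -54.9616, grad_y = 2*4*-3.0791 = -24.6328
  x_1 = -3.4351 - 0.02*-54.9616 = -2.3359
  y_1 = -3.0791 - 0.02*-24.6328 = -2.5864
Step 2: grad_x = 2*8*-2.3359 = -37.3739, grad_y = 2*4*-2.5864 = -20.6916
  x_2 = -2.3359 - 0.02*-37.3739 = -1.5884
  y_2 = -2.5864 - 0.02*-20.6916 = -2.1726
Step 3: grad_x = 2*8*-1.5884 = -25.4142, grad_y = 2*4*-2.1726 = -17.3809
  x_3 = -1.5884 - 0.02*-25.4142 = -1.0801
  y_3 = -2.1726 - 0.02*-17.3809 = -1.825
Step 4: grad_x = 2*8*-1.0801 = -17.2817, grad_y = 2*4*-1.825 = -14.6
  x_4 = -1.0801 - 0.02*-17.2817 = -0.7345
  y_4 = -1.825 - 0.02*-14.6 = -1.533
Step 5: grad_x = 2*8*-0.7345 = -11.7515, grad_y = 2*4*-1.533 = -12.264
  x_5 = -0.7345 - 0.02*-11.7515 = -0.4994
  y_5 = -1.533 - 0.02*-12.264 = -1.2877
f(-0.4994, -1.2877) = 8*(-0.4994)^2 + 4*(-1.2877)^2 = 8.6284


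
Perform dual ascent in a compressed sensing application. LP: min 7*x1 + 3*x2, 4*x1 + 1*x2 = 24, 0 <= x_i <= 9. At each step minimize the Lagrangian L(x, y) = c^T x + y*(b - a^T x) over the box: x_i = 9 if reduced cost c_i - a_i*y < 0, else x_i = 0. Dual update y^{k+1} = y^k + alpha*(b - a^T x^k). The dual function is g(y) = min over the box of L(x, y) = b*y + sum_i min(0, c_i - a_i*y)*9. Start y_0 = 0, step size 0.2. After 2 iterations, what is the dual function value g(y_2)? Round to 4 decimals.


Dual ascent for LP: min 7*x1 + 3*x2, 4*x1 + 1*x2 = 24, 0 <= x_i <= 9
Step 1: y^k = 0.0, reduced costs: (7.0, 3.0)
  x^k = (0.0, 0.0), subgradient = b - a^T x = 24.0
  y^{k+1} = 0.0 + 0.2*24.0 = 4.8
Step 2: y^k = 4.8, reduced costs: (-12.2, -1.8)
  x^k = (9.0, 9.0), subgradient = b - a^T x = -21.0
  y^{k+1} = 4.8 + 0.2*-21.0 = 0.6
Dual objective at y_2 = 0.6: reduced costs (4.6, 2.4), box minimizer x = (0.0, 0.0)
g(y_2) = b*y + (c1 - a1*y)*x1 + (c2 - a2*y)*x2 = 24*0.6 + 4.6*0.0 + 2.4*0.0 = 14.4 + 0.0 + 0.0 = 14.4


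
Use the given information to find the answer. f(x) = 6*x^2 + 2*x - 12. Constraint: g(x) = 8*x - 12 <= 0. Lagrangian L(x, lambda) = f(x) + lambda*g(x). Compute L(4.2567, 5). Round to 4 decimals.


Step 1: Evaluate f(x).
f(4.2567) = 6*4.2567^2 + 2*4.2567 - 12 = 105.2304
Step 2: Evaluate g(x).
g(4.2567) = 8*4.2567 - 12 = 22.0536
Step 3: Compute Lagrangian.
L = 105.2304 + 5*22.0536 = 215.4984


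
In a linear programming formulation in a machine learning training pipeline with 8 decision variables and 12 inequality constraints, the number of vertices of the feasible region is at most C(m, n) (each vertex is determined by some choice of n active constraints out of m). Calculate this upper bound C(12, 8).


Each vertex corresponds to some choice of n active constraints out of m, so the number of vertices is at most C(m, n) = m! / (n!(m-n)!).
m = 12, n = 8
Numerator: 12 * 11 * 10 * 9 * 8 * 7 * 6 * 5
Denominator: 8! = 40320
C(12, 8) = 495


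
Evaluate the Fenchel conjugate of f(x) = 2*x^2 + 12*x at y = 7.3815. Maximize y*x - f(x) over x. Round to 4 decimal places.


f*(y) = sup_x {y*x - a*x^2 - b*x} = sup_x {(y-b)*x - a*x^2}
FOC: (y - b) - 2a*x = 0 => x* = (y - b)/(2a)
x* = (7.3815 - 12)/(2*2) = -1.1546
f*(7.3815) = (y-b)^2/(4a) = (7.3815 - 12)^2/(4*2)
= 21.3305/8 = 2.6663


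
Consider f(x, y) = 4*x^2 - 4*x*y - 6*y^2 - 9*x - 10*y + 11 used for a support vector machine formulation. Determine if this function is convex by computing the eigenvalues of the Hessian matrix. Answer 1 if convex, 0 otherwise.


The Hessian of f(x,y) = 4*x^2 - 4*x*y - 6*y^2 - 9*x - 10*y + 11 is:
H = [[8, -4], [-4, -12]]
Trace = 8 - 12 = -4
Determinant = 8*-12 - (-4)^2 = -112
Discriminant = (-4)^2 - 4*-112 = 464.0
Eigenvalues: lambda_1 = -12.7703, lambda_2 = 8.7703
The function is not convex.

0


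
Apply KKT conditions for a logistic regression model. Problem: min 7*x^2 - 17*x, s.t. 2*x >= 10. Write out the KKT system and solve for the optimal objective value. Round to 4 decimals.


Step 1: Try lambda = 0 (constraint inactive).
x_unc = 17/(2*7) = 1.2143
Check: 2*1.2143 = 2.4286 < 10 -- violated!
Step 2: Constraint must be active: 2*x = 10
x* = 10/2 = 5.0
lambda = (2*7*5.0 - 17)/2 = 26.5
Step 3: Compute optimal value.
f(x*) = 7*5.0^2 - 17*5.0 = 90.0


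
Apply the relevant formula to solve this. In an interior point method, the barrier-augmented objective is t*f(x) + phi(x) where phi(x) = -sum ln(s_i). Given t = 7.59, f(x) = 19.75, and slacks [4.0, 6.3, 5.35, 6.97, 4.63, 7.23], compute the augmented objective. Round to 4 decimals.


Step 1: Compute log-barrier.
ln values: [1.3863, 1.8405, 1.6771, 1.9416, 1.5326, 1.9782]
phi = -(1.3863 + 1.8405 + 1.6771 + 1.9416 + 1.5326 + 1.9782) = -10.3564
Step 2: Compute augmented objective.
t*f(x) = 7.59*19.75 = 149.9025
Total = 149.9025 - 10.3564 = 139.5461


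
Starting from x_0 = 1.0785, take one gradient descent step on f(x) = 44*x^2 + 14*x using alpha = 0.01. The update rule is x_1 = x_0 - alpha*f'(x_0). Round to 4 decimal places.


We compute the gradient at x_0 and apply the update.
f'(x) = 88*x + 14
f'(1.0785) = 88*1.0785 + 14 = 108.908
x_1 = 1.0785 - 0.01*108.908 = -0.0106


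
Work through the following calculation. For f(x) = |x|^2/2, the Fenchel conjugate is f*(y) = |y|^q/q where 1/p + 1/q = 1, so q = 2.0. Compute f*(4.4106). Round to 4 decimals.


The conjugate exponent q satisfies 1/p + 1/q = 1.
p = 2, so q = 2/(2 - 1) = 2.0
|y|^q = 4.4106^2.0 = 19.4534
f*(4.4106) = 19.4534 / 2.0 = 9.7267


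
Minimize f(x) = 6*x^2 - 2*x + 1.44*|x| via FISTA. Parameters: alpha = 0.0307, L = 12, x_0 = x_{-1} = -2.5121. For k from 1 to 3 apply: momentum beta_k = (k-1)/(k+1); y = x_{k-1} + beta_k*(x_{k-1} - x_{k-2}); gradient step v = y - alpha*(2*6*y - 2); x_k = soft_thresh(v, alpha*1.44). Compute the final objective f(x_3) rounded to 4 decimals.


FISTA on f(x) = 6*x^2 - 2*x + 1.44*|x|
L = 12, alpha = 0.0307
Iteration 1: beta = 0.0, y = -2.5121 + 0.0*(-2.5121 + 2.5121) = -2.5121
  grad(y) = -32.1452, v = y - alpha*grad = -1.5252
  prox(v) = soft_thresh(-1.5252, 0.0442) = -1.481
Iteration 2: beta = 0.3333, y = -1.481 + 0.3333*(-1.481 + 2.5121) = -1.1373
  grad(y) = -15.6481, v = y - alpha*grad = -0.6569
  prox(v) = soft_thresh(-0.6569, 0.0442) = -0.6127
Iteration 3: beta = 0.5, y = -0.6127 + 0.5*(-0.6127 + 1.481) = -0.1786
  grad(y) = -4.1431, v = y - alpha*grad = -0.0514
  prox(v) = soft_thresh(-0.0514, 0.0442) = -0.0072
f(x_3) = 6*(-0.0072)^2 - 2*(-0.0072) + 1.44*|-0.0072| = 0.025


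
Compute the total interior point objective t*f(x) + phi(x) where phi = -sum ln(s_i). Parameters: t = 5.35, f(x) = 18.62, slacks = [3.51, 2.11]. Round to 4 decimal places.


Step 1: Compute log-barrier.
ln values: [1.2556, 0.7467]
phi = -(1.2556 + 0.7467) = -2.0023
Step 2: Compute augmented objective.
t*f(x) = 5.35*18.62 = 99.617
Total = 99.617 - 2.0023 = 97.6147


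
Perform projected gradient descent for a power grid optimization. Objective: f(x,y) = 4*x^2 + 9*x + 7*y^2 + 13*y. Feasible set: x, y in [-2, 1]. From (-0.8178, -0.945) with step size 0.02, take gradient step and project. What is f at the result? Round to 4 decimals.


Step 1: Compute gradient at (-0.8178, -0.945).
grad_x = 2*4*-0.8178 + 9 = 2.4576
grad_y = 2*7*-0.945 + 13 = -0.23
Step 2: Gradient step.
x_raw = -0.8178 - 0.02*2.4576 = -0.867
y_raw = -0.945 - 0.02*-0.23 = -0.9404
Step 3: Project onto [-2, 1].
x_proj = clip(-0.867) = -0.867
y_proj = clip(-0.9404) = -0.9404
Step 4: Evaluate f.
f(-0.867, -0.9404) = -10.8309


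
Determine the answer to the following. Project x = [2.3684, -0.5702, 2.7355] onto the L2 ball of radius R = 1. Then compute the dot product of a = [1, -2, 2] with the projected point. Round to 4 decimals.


Step 1: Compute ||x|| (intermediates to 6 decimals).
||x|| = sqrt(2.3684^2 + (-0.5702)^2 + 2.7355^2) = 3.662978
Step 2: Project.
Since ||x|| > R, scale = R/||x|| = 1/3.662978 = 0.273002, proj(x) = scale * x
proj(x) = [0.646578, -0.155666, 0.746797]
Step 3: Dot product.
a^T * proj(x) = 1*0.646578 - 2*(-0.155666) + 2*0.746797 = 2.4515


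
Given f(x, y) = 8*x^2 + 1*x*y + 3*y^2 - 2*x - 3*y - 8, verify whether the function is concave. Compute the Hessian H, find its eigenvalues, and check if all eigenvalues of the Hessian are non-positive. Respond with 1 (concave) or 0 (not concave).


The Hessian of f(x,y) = 8*x^2 + 1*x*y + 3*y^2 - 2*x - 3*y - 8 is:
H = [[16, 1], [1, 6]]
Trace = 16 + 6 = 22
Determinant = 16*6 - (1)^2 = 95
Discriminant = (22)^2 - 4*95 = 104.0
Eigenvalues: lambda_1 = 5.901, lambda_2 = 16.099
The function is not concave.

0


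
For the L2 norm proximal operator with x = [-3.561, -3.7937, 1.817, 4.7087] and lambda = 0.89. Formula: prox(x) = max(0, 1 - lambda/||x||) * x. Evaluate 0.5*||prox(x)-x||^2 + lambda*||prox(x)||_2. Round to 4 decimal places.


Step 1: Compute ||x||.
||x|| = 7.2489
Step 2: Compute scaling factor.
scale = max(0, 1 - 0.89/7.2489) = 0.8772
Step 3: prox(x) = [-3.1238, -3.3279, 1.5939, 4.1306]
||prox(x)|| = 6.3589
Step 4: Proximal objective.
0.5*||prox-x||^2 = 0.3961
lambda*||prox|| = 5.6594
Total = 6.0555


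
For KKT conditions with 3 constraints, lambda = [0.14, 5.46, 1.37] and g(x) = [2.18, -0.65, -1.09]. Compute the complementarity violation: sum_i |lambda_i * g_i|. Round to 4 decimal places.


KKT complementary slackness check:
lambda_1 * g_1 = 0.14 * 2.18 = 0.3052
lambda_2 * g_2 = 5.46 * -0.65 = -3.549
lambda_3 * g_3 = 1.37 * -1.09 = -1.4933
Total violation = 0.3052 + 3.549 + 1.4933 = 5.3475


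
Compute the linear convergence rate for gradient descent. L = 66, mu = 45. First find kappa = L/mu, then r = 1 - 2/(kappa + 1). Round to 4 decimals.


Step 1: Compute the condition number.
kappa = L/mu = 66/45 = 1.4667
Step 2: Compute the convergence rate.
r = 1 - 2/(kappa + 1) = 1 - 2*mu/(L + mu) = (L - mu)/(L + mu) = 21/111 = 0.1892


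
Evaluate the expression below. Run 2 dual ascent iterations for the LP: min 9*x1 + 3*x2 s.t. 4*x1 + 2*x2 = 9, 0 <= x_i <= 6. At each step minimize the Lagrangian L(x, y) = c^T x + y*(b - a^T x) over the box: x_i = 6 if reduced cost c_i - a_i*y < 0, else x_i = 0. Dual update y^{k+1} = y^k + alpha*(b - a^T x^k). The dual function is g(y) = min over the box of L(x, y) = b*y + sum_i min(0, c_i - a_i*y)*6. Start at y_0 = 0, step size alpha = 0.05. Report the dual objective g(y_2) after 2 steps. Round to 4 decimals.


Dual ascent for LP: min 9*x1 + 3*x2, 4*x1 + 2*x2 = 9, 0 <= x_i <= 6
Step 1: y^k = 0.0, reduced costs: (9.0, 3.0)
  x^k = (0.0, 0.0), subgradient = b - a^T x = 9.0
  y^{k+1} = 0.0 + 0.05*9.0 = 0.45
Step 2: y^k = 0.45, reduced costs: (7.2, 2.1)
  x^k = (0.0, 0.0), subgradient = b - a^T x = 9.0
  y^{k+1} = 0.45 + 0.05*9.0 = 0.9
Dual objective at y_2 = 0.9: reduced costs (5.4, 1.2), box minimizer x = (0.0, 0.0)
g(y_2) = b*y + (c1 - a1*y)*x1 + (c2 - a2*y)*x2 = 9*0.9 + 5.4*0.0 + 1.2*0.0 = 8.1 + 0.0 + 0.0 = 8.1


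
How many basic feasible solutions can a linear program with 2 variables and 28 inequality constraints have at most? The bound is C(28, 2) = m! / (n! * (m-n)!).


Each vertex corresponds to some choice of n active constraints out of m, so the number of vertices is at most C(m, n) = m! / (n!(m-n)!).
m = 28, n = 2
Numerator: 28 * 27
Denominator: 2! = 2
C(28, 2) = 378


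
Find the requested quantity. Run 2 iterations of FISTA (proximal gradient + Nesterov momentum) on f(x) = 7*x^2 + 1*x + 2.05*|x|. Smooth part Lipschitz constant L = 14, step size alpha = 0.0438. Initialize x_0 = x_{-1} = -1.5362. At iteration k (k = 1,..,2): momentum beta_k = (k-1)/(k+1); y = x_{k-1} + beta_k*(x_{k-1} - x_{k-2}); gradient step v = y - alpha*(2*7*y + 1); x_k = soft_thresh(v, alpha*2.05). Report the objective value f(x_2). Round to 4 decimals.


FISTA on f(x) = 7*x^2 + 1*x + 2.05*|x|
L = 14, alpha = 0.0438
Iteration 1: beta = 0.0, y = -1.5362 + 0.0*(-1.5362 + 1.5362) = -1.5362
  grad(y) = -20.5068, v = y - alpha*grad = -0.638
  prox(v) = soft_thresh(-0.638, 0.0898) = -0.5482
Iteration 2: beta = 0.3333, y = -0.5482 + 0.3333*(-0.5482 + 1.5362) = -0.2189
  grad(y) = -2.0644, v = y - alpha*grad = -0.1285
  prox(v) = soft_thresh(-0.1285, 0.0898) = -0.0387
f(x_2) = 7*(-0.0387)^2 + 1*(-0.0387) + 2.05*|-0.0387| = 0.0511


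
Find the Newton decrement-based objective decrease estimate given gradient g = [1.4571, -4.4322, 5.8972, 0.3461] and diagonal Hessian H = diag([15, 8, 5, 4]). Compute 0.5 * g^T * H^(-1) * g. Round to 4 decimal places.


Step 1: H is diagonal, so H^(-1) * g = [0.0971, -0.554, 1.1794, 0.0865].
Step 2: g^T H^(-1) g = sum_i g_i^2 / H_ii
  = (1.4571)^2/15 + (-4.4322)^2/8 + (5.8972)^2/5 + (0.3461)^2/4
  = 0.1415 + 2.4555 + 6.9554 + 0.0299 = 9.5824
Step 3: Objective decrease = 0.5 * g^T H^(-1) g = 4.7912


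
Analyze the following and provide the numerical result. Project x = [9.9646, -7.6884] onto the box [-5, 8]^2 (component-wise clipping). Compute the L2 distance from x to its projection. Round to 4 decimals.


Project each component onto [-5, 8].
clip(9.9646) = 8.0, clip(-7.6884) = -5.0
Projection = [8.0, -5.0]
Squared diffs: [3.8597, 7.2275]
Distance = sqrt(11.0872) = 3.3297


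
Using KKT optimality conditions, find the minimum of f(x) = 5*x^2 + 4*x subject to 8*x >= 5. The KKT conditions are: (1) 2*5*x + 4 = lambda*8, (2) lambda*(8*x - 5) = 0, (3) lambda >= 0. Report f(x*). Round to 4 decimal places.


Step 1: Try lambda = 0 (constraint inactive).
x_unc = -4/(2*5) = -0.4
Check: 8*-0.4 = -3.2 < 5 -- violated!
Step 2: Constraint must be active: 8*x = 5
x* = 5/8 = 0.625
lambda = (2*5*0.625 + 4)/8 = 1.2813
Step 3: Compute optimal value.
f(x*) = 5*0.625^2 + 4*0.625 = 4.4531


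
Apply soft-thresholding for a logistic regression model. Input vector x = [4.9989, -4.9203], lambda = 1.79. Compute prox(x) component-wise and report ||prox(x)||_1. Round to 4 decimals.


Soft-thresholding with lambda = 1.79:
prox(4.9989) = sign(4.9989)*max(|4.9989| - 1.79, 0) = 3.2089
prox(-4.9203) = sign(-4.9203)*max(|-4.9203| - 1.79, 0) = -3.1303
prox(x) = [3.2089, -3.1303]
||prox(x)||_1 = 3.2089 + 3.1303 = 6.3392
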